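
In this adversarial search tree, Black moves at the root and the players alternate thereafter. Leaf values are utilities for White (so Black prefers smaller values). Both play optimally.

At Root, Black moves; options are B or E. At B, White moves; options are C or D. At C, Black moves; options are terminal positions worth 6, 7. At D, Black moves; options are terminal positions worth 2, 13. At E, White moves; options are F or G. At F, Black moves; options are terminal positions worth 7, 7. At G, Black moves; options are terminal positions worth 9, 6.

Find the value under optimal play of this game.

C (Black): min(6, 7) = 6
D (Black): min(2, 13) = 2
B (White): max(6, 2) = 6
F (Black): min(7, 7) = 7
G (Black): min(9, 6) = 6
E (White): max(7, 6) = 7
Root (Black): min(6, 7) = 6

6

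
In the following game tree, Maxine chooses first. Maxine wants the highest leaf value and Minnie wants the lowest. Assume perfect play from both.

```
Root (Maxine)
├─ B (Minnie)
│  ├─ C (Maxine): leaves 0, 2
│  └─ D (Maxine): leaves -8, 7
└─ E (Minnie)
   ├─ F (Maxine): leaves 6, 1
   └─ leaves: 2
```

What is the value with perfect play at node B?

2

C: max(0, 2) = 2
D: max(-8, 7) = 7
B: min(2, 7) = 2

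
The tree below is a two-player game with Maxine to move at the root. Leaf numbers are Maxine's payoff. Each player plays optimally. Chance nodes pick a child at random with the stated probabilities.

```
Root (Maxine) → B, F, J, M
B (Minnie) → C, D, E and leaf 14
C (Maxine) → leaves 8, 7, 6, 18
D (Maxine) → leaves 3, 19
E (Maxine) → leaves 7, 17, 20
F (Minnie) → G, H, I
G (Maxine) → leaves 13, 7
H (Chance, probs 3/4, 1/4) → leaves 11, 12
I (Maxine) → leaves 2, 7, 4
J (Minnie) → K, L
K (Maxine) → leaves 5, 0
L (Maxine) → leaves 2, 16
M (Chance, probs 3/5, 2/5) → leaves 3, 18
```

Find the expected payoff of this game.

14

C (Maxine): max(8, 7, 6, 18) = 18
D (Maxine): max(3, 19) = 19
E (Maxine): max(7, 17, 20) = 20
B (Minnie): min(18, 19, 20, 14) = 14
G (Maxine): max(13, 7) = 13
H (Chance): 3/4·11 + 1/4·12 = 11.25
I (Maxine): max(2, 7, 4) = 7
F (Minnie): min(13, 11.25, 7) = 7
K (Maxine): max(5, 0) = 5
L (Maxine): max(2, 16) = 16
J (Minnie): min(5, 16) = 5
M (Chance): 3/5·3 + 2/5·18 = 9
Root (Maxine): max(14, 7, 5, 9) = 14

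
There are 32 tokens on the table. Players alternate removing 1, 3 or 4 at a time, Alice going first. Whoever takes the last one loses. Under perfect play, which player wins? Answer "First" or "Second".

First

Compute winning (W) and losing (L) positions by backward induction:
i:   0  1  2  3  4  5  6  7  8  9 10 11 12 13 14 15 16 17 18 19 20 21 22 23 24 25 26 27 28 29 30 31 32
     W  L  W  L  W  W  W  W  L  W  L  W  W  W  W  L  W  L  W  W  W  W  L  W  L  W  W  W  W  L  W  L  W
Position 32 is W, so the first player wins.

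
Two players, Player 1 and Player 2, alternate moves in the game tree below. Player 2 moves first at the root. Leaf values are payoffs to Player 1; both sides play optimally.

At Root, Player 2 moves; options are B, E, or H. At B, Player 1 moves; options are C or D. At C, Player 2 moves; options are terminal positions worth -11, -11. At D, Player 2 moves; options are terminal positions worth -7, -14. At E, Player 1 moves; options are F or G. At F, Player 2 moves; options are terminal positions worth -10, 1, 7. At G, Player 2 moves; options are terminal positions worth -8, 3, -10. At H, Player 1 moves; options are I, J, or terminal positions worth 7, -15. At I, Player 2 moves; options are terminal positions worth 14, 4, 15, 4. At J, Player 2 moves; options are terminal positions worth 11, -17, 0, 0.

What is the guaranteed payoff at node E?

-10

F: min(-10, 1, 7) = -10
G: min(-8, 3, -10) = -10
E: max(-10, -10) = -10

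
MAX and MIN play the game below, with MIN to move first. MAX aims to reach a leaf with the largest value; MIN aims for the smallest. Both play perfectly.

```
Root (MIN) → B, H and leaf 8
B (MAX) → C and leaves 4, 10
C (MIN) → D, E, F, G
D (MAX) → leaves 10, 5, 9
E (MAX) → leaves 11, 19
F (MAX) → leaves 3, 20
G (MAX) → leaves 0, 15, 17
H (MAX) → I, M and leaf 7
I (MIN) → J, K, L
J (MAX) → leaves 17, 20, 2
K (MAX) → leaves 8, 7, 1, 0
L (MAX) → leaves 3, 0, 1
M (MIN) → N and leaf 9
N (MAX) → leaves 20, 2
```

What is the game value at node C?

D: max(10, 5, 9) = 10
E: max(11, 19) = 19
F: max(3, 20) = 20
G: max(0, 15, 17) = 17
C: min(10, 19, 20, 17) = 10

10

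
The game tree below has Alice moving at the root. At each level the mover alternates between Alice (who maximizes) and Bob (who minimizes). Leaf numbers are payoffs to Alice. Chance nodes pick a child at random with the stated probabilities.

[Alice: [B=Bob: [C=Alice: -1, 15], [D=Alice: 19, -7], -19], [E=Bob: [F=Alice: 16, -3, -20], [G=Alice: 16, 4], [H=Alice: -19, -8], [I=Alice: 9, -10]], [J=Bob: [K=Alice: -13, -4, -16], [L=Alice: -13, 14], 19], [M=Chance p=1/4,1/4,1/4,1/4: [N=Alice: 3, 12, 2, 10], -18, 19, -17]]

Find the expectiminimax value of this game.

C (Alice): max(-1, 15) = 15
D (Alice): max(19, -7) = 19
B (Bob): min(15, 19, -19) = -19
F (Alice): max(16, -3, -20) = 16
G (Alice): max(16, 4) = 16
H (Alice): max(-19, -8) = -8
I (Alice): max(9, -10) = 9
E (Bob): min(16, 16, -8, 9) = -8
K (Alice): max(-13, -4, -16) = -4
L (Alice): max(-13, 14) = 14
J (Bob): min(-4, 14, 19) = -4
N (Alice): max(3, 12, 2, 10) = 12
M (Chance): 1/4·12 + 1/4·-18 + 1/4·19 + 1/4·-17 = -1
Root (Alice): max(-19, -8, -4, -1) = -1

-1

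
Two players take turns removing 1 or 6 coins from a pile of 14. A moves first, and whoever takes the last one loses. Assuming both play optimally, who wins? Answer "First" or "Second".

Positions where the player to move wins (W) vs loses (L):
i:   0  1  2  3  4  5  6  7  8  9 10 11 12 13 14
     W  L  W  L  W  L  W  W  L  W  L  W  L  W  W
Position 14 is W, so the first player wins.

First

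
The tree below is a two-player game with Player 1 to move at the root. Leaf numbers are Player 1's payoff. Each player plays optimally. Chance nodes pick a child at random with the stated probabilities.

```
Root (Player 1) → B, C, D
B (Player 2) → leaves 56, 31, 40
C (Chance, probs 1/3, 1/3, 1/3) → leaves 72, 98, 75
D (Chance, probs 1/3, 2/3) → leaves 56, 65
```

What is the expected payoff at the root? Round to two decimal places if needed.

B (Player 2): min(56, 31, 40) = 31
C (Chance): 1/3·72 + 1/3·98 + 1/3·75 = 81.67
D (Chance): 1/3·56 + 2/3·65 = 62
Root (Player 1): max(31, 81.67, 62) = 81.67

81.67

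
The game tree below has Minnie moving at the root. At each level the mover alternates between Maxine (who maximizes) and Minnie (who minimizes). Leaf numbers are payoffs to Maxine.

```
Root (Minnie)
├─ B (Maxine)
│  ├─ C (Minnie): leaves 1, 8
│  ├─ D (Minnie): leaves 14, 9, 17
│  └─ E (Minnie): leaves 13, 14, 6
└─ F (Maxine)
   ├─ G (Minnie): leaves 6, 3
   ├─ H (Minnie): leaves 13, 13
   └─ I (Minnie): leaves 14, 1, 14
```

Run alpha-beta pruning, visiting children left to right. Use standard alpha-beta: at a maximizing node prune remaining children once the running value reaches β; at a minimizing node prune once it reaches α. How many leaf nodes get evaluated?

C [α=-∞,β=+∞]: v=1
D [α=1,β=+∞]: v=9
E [α=9,β=+∞]: v=6
B [α=-∞,β=+∞]: v=9
G [α=-∞,β=9]: v=3
H [α=3,β=9]: v=13
F [α=-∞,β=9]: v=13 after child 2 ≥ β → β-cutoff, skip 1
Root [α=-∞,β=+∞]: v=9
Leaves evaluated: 12 of 15.

12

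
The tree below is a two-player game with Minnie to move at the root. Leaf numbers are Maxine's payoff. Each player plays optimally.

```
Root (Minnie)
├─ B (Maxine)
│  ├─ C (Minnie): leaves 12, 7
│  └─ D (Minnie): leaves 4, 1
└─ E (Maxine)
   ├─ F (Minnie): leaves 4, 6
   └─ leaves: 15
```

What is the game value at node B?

C: min(12, 7) = 7
D: min(4, 1) = 1
B: max(7, 1) = 7

7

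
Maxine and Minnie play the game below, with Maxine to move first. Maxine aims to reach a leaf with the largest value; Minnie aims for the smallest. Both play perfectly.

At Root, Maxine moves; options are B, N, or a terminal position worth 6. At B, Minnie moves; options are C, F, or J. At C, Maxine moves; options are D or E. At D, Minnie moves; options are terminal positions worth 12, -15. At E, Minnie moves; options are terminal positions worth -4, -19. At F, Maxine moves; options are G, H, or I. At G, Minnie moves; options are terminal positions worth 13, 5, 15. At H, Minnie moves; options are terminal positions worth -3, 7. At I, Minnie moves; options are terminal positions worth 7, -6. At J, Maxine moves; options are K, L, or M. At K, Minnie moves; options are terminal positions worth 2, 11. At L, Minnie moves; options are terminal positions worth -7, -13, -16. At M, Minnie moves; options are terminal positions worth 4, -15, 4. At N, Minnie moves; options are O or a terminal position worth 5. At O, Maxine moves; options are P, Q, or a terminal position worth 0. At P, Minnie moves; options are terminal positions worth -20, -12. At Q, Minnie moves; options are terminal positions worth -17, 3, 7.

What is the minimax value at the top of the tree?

6

D (Minnie): min(12, -15) = -15
E (Minnie): min(-4, -19) = -19
C (Maxine): max(-15, -19) = -15
G (Minnie): min(13, 5, 15) = 5
H (Minnie): min(-3, 7) = -3
I (Minnie): min(7, -6) = -6
F (Maxine): max(5, -3, -6) = 5
K (Minnie): min(2, 11) = 2
L (Minnie): min(-7, -13, -16) = -16
M (Minnie): min(4, -15, 4) = -15
J (Maxine): max(2, -16, -15) = 2
B (Minnie): min(-15, 5, 2) = -15
P (Minnie): min(-20, -12) = -20
Q (Minnie): min(-17, 3, 7) = -17
O (Maxine): max(-20, -17, 0) = 0
N (Minnie): min(0, 5) = 0
Root (Maxine): max(-15, 0, 6) = 6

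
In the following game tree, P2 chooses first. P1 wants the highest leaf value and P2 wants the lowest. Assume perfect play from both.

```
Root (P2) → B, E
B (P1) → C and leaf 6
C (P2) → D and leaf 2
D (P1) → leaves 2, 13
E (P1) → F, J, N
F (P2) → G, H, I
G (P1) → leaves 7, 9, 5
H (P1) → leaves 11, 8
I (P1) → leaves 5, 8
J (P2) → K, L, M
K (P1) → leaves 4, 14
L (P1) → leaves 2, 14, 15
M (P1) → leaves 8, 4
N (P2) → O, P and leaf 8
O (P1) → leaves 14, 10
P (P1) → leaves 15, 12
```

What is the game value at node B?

D: max(2, 13) = 13
C: min(13, 2) = 2
B: max(2, 6) = 6

6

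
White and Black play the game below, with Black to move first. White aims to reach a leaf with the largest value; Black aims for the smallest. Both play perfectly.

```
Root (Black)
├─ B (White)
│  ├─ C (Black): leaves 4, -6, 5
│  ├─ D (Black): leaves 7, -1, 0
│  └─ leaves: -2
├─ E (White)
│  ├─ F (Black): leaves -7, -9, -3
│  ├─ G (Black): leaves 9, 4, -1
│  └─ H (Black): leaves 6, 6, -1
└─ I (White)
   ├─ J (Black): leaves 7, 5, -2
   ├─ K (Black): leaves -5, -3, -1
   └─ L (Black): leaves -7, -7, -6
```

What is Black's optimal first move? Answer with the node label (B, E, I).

C (Black): min(4, -6, 5) = -6
D (Black): min(7, -1, 0) = -1
B (White): max(-6, -1, -2) = -1
F (Black): min(-7, -9, -3) = -9
G (Black): min(9, 4, -1) = -1
H (Black): min(6, 6, -1) = -1
E (White): max(-9, -1, -1) = -1
J (Black): min(7, 5, -2) = -2
K (Black): min(-5, -3, -1) = -5
L (Black): min(-7, -7, -6) = -7
I (White): max(-2, -5, -7) = -2
Root (Black): min(-1, -1, -2) = -2
Black picks the child with the lowest value: I (value -2).

I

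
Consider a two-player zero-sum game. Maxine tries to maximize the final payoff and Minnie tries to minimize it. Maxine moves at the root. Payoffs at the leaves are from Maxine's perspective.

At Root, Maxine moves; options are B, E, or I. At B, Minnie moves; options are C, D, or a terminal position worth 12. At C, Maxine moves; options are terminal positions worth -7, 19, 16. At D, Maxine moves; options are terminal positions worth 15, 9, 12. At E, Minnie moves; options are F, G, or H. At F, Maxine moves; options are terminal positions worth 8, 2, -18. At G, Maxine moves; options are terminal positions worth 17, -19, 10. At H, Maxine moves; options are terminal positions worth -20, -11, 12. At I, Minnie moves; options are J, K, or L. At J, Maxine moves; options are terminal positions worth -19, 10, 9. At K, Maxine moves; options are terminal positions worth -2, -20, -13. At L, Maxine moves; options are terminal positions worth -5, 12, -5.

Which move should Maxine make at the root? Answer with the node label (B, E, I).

B

C (Maxine): max(-7, 19, 16) = 19
D (Maxine): max(15, 9, 12) = 15
B (Minnie): min(19, 15, 12) = 12
F (Maxine): max(8, 2, -18) = 8
G (Maxine): max(17, -19, 10) = 17
H (Maxine): max(-20, -11, 12) = 12
E (Minnie): min(8, 17, 12) = 8
J (Maxine): max(-19, 10, 9) = 10
K (Maxine): max(-2, -20, -13) = -2
L (Maxine): max(-5, 12, -5) = 12
I (Minnie): min(10, -2, 12) = -2
Root (Maxine): max(12, 8, -2) = 12
Maxine picks the child with the highest value: B (value 12).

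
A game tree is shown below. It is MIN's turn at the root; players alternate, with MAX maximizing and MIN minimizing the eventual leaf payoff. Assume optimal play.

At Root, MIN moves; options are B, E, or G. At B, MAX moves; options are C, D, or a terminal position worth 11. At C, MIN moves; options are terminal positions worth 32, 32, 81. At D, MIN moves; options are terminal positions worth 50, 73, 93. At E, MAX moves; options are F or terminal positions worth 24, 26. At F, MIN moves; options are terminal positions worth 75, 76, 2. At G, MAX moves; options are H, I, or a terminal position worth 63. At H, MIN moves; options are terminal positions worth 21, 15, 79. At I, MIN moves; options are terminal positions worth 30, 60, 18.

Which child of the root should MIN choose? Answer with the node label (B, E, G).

C (MIN): min(32, 32, 81) = 32
D (MIN): min(50, 73, 93) = 50
B (MAX): max(32, 50, 11) = 50
F (MIN): min(75, 76, 2) = 2
E (MAX): max(2, 24, 26) = 26
H (MIN): min(21, 15, 79) = 15
I (MIN): min(30, 60, 18) = 18
G (MAX): max(15, 18, 63) = 63
Root (MIN): min(50, 26, 63) = 26
MIN picks the child with the lowest value: E (value 26).

E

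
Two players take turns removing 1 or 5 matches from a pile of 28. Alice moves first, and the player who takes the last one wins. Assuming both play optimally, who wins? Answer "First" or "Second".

Second

W/L table (W = player to move can force a win):
i:   0  1  2  3  4  5  6  7  8  9 10 11 12 13 14 15 16 17 18 19 20 21 22 23 24 25 26 27 28
     L  W  L  W  L  W  L  W  L  W  L  W  L  W  L  W  L  W  L  W  L  W  L  W  L  W  L  W  L
Position 28 is L, so the second player wins.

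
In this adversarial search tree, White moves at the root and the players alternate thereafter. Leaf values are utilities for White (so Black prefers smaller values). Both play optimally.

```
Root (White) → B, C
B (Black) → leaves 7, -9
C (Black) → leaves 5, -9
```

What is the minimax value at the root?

-9

B (Black): min(7, -9) = -9
C (Black): min(5, -9) = -9
Root (White): max(-9, -9) = -9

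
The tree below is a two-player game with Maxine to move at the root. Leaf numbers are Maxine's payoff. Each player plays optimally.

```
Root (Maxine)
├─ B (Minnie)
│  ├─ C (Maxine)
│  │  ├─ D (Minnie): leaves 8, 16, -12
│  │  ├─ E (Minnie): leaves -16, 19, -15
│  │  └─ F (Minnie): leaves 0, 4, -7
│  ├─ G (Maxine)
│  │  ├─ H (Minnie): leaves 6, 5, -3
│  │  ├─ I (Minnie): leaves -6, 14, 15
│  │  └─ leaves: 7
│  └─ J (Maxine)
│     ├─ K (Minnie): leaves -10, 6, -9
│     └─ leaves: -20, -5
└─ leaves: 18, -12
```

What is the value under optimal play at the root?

D (Minnie): min(8, 16, -12) = -12
E (Minnie): min(-16, 19, -15) = -16
F (Minnie): min(0, 4, -7) = -7
C (Maxine): max(-12, -16, -7) = -7
H (Minnie): min(6, 5, -3) = -3
I (Minnie): min(-6, 14, 15) = -6
G (Maxine): max(-3, -6, 7) = 7
K (Minnie): min(-10, 6, -9) = -10
J (Maxine): max(-10, -20, -5) = -5
B (Minnie): min(-7, 7, -5) = -7
Root (Maxine): max(-7, 18, -12) = 18

18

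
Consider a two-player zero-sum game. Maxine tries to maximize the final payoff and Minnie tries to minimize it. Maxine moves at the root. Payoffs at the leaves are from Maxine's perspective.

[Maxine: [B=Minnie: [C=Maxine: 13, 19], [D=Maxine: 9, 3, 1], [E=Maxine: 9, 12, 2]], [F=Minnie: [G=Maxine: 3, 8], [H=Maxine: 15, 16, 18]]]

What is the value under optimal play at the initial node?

C (Maxine): max(13, 19) = 19
D (Maxine): max(9, 3, 1) = 9
E (Maxine): max(9, 12, 2) = 12
B (Minnie): min(19, 9, 12) = 9
G (Maxine): max(3, 8) = 8
H (Maxine): max(15, 16, 18) = 18
F (Minnie): min(8, 18) = 8
Root (Maxine): max(9, 8) = 9

9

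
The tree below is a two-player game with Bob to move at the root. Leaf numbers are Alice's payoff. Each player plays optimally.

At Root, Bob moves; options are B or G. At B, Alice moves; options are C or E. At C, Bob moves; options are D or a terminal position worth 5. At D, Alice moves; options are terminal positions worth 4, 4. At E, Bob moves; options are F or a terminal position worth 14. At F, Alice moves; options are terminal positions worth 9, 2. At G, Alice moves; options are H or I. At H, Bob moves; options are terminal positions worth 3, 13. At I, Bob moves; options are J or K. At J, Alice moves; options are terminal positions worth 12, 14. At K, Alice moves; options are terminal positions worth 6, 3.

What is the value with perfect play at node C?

D: max(4, 4) = 4
C: min(4, 5) = 4

4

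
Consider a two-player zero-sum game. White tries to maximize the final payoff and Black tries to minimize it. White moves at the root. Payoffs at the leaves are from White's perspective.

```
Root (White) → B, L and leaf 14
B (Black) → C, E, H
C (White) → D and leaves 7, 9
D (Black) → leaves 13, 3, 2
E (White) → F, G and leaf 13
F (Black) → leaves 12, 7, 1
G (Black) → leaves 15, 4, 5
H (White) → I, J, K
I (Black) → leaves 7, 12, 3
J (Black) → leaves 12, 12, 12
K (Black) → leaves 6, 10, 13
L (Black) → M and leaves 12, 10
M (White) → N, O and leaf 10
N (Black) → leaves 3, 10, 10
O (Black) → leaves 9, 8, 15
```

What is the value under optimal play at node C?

9

D: min(13, 3, 2) = 2
C: max(2, 7, 9) = 9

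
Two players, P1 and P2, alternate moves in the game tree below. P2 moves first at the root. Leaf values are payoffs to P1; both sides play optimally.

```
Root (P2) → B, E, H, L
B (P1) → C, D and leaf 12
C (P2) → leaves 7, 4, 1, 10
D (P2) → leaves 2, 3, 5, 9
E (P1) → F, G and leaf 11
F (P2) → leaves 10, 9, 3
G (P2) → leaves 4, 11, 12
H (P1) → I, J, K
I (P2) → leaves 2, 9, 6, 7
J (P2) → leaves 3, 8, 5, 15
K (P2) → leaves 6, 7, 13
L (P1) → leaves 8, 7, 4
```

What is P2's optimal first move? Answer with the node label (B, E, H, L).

C (P2): min(7, 4, 1, 10) = 1
D (P2): min(2, 3, 5, 9) = 2
B (P1): max(1, 2, 12) = 12
F (P2): min(10, 9, 3) = 3
G (P2): min(4, 11, 12) = 4
E (P1): max(3, 4, 11) = 11
I (P2): min(2, 9, 6, 7) = 2
J (P2): min(3, 8, 5, 15) = 3
K (P2): min(6, 7, 13) = 6
H (P1): max(2, 3, 6) = 6
L (P1): max(8, 7, 4) = 8
Root (P2): min(12, 11, 6, 8) = 6
P2 picks the child with the lowest value: H (value 6).

H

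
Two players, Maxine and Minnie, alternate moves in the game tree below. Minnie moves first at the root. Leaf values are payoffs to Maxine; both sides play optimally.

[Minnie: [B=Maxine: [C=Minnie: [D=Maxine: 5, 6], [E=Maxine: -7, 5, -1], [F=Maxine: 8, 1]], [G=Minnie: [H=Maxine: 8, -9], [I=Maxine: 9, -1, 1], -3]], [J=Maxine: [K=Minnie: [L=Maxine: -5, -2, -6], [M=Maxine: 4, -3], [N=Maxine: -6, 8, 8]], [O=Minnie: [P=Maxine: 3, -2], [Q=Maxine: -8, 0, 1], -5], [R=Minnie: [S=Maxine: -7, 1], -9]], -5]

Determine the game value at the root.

-5

D (Maxine): max(5, 6) = 6
E (Maxine): max(-7, 5, -1) = 5
F (Maxine): max(8, 1) = 8
C (Minnie): min(6, 5, 8) = 5
H (Maxine): max(8, -9) = 8
I (Maxine): max(9, -1, 1) = 9
G (Minnie): min(8, 9, -3) = -3
B (Maxine): max(5, -3) = 5
L (Maxine): max(-5, -2, -6) = -2
M (Maxine): max(4, -3) = 4
N (Maxine): max(-6, 8, 8) = 8
K (Minnie): min(-2, 4, 8) = -2
P (Maxine): max(3, -2) = 3
Q (Maxine): max(-8, 0, 1) = 1
O (Minnie): min(3, 1, -5) = -5
S (Maxine): max(-7, 1) = 1
R (Minnie): min(1, -9) = -9
J (Maxine): max(-2, -5, -9) = -2
Root (Minnie): min(5, -2, -5) = -5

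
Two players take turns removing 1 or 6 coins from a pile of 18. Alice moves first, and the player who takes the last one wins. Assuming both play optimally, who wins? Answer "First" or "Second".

i:   0  1  2  3  4  5  6  7  8  9 10 11 12 13 14 15 16 17 18
     L  W  L  W  L  W  W  L  W  L  W  L  W  W  L  W  L  W  L
Position 18 is L, so the second player wins.

Second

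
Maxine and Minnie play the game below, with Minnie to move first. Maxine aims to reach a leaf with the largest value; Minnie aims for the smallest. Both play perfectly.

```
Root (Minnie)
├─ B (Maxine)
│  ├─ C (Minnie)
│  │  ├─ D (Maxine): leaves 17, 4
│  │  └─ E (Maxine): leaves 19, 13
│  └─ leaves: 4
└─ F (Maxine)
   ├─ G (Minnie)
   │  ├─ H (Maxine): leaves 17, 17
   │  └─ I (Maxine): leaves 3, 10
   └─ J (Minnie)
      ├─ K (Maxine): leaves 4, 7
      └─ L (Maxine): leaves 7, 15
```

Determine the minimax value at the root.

D (Maxine): max(17, 4) = 17
E (Maxine): max(19, 13) = 19
C (Minnie): min(17, 19) = 17
B (Maxine): max(17, 4) = 17
H (Maxine): max(17, 17) = 17
I (Maxine): max(3, 10) = 10
G (Minnie): min(17, 10) = 10
K (Maxine): max(4, 7) = 7
L (Maxine): max(7, 15) = 15
J (Minnie): min(7, 15) = 7
F (Maxine): max(10, 7) = 10
Root (Minnie): min(17, 10) = 10

10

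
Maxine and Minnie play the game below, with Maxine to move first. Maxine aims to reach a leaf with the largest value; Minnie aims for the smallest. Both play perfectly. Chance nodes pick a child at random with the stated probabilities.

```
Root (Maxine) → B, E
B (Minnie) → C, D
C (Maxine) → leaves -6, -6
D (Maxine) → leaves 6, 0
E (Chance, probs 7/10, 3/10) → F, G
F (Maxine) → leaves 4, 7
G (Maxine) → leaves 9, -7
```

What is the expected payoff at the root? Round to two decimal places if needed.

C (Maxine): max(-6, -6) = -6
D (Maxine): max(6, 0) = 6
B (Minnie): min(-6, 6) = -6
F (Maxine): max(4, 7) = 7
G (Maxine): max(9, -7) = 9
E (Chance): 7/10·7 + 3/10·9 = 7.6
Root (Maxine): max(-6, 7.6) = 7.6

7.6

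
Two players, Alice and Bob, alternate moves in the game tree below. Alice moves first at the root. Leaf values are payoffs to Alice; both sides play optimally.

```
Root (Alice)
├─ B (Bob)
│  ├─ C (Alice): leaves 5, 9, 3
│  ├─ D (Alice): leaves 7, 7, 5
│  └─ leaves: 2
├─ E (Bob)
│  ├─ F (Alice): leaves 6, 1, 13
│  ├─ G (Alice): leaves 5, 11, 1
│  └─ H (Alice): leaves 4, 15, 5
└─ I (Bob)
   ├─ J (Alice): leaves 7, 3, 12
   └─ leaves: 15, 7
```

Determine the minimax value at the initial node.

11

C (Alice): max(5, 9, 3) = 9
D (Alice): max(7, 7, 5) = 7
B (Bob): min(9, 7, 2) = 2
F (Alice): max(6, 1, 13) = 13
G (Alice): max(5, 11, 1) = 11
H (Alice): max(4, 15, 5) = 15
E (Bob): min(13, 11, 15) = 11
J (Alice): max(7, 3, 12) = 12
I (Bob): min(12, 15, 7) = 7
Root (Alice): max(2, 11, 7) = 11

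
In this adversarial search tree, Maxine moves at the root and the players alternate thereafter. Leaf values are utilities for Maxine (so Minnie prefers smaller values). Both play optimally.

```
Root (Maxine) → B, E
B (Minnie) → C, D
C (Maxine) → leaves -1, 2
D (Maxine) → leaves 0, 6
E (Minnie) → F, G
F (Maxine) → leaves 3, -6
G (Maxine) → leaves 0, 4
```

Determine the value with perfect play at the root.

3

C (Maxine): max(-1, 2) = 2
D (Maxine): max(0, 6) = 6
B (Minnie): min(2, 6) = 2
F (Maxine): max(3, -6) = 3
G (Maxine): max(0, 4) = 4
E (Minnie): min(3, 4) = 3
Root (Maxine): max(2, 3) = 3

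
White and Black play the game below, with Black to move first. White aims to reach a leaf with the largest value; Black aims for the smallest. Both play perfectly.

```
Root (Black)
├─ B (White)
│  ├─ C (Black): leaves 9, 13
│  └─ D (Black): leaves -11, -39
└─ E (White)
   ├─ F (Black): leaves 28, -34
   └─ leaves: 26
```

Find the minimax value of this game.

C (Black): min(9, 13) = 9
D (Black): min(-11, -39) = -39
B (White): max(9, -39) = 9
F (Black): min(28, -34) = -34
E (White): max(-34, 26) = 26
Root (Black): min(9, 26) = 9

9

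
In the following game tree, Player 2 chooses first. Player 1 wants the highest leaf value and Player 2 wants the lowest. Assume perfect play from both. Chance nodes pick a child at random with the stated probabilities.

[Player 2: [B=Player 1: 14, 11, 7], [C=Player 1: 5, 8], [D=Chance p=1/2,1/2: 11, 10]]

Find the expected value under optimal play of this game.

8

B (Player 1): max(14, 11, 7) = 14
C (Player 1): max(5, 8) = 8
D (Chance): 1/2·11 + 1/2·10 = 10.5
Root (Player 2): min(14, 8, 10.5) = 8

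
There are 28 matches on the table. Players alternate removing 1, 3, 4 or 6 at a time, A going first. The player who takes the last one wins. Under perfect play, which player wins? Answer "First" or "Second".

Mark each pile size as W (mover wins) or L (mover loses):
i:   0  1  2  3  4  5  6  7  8  9 10 11 12 13 14 15 16 17 18 19 20 21 22 23 24 25 26 27 28
     L  W  L  W  W  W  W  L  W  L  W  W  W  W  L  W  L  W  W  W  W  L  W  L  W  W  W  W  L
Position 28 is L, so the second player wins.

Second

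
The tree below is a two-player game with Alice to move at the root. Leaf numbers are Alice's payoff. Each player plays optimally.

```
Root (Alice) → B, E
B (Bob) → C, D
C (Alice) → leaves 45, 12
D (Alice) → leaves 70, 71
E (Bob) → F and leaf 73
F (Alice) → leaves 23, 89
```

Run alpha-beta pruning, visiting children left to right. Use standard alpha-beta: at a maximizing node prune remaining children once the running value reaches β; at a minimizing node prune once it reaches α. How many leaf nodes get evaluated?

C [α=-∞,β=+∞]: v=45
D [α=-∞,β=45]: v=70 after child 1 ≥ β → β-cutoff, skip 1
B [α=-∞,β=+∞]: v=45
F [α=45,β=+∞]: v=89
E [α=45,β=+∞]: v=73
Root [α=-∞,β=+∞]: v=73
Leaves evaluated: 6 of 7.

6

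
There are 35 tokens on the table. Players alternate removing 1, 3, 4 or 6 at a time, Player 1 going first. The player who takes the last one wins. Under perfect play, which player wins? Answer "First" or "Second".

Second

W/L table (W = player to move can force a win):
i:   0  1  2  3  4  5  6  7  8  9 10 11 12 13 14 15 16 17 18 19 20 21 22 23 24 25 26 27 28 29 30 31 32 33 34 35
     L  W  L  W  W  W  W  L  W  L  W  W  W  W  L  W  L  W  W  W  W  L  W  L  W  W  W  W  L  W  L  W  W  W  W  L
Position 35 is L, so the second player wins.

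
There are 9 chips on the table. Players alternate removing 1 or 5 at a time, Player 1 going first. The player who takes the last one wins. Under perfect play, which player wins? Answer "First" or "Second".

First

Compute winning (W) and losing (L) positions by backward induction:
i:   0  1  2  3  4  5  6  7  8  9
     L  W  L  W  L  W  L  W  L  W
Position 9 is W, so the first player wins.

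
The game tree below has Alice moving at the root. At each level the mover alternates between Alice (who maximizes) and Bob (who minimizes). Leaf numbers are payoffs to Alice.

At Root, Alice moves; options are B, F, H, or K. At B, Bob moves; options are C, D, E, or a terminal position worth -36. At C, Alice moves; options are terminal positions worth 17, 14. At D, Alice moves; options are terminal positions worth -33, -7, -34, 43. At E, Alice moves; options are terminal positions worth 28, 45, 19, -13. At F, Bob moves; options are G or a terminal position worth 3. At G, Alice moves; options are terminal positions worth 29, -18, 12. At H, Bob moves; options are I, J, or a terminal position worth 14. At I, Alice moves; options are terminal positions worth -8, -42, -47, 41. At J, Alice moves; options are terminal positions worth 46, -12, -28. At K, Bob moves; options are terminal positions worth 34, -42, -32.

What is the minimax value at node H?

I: max(-8, -42, -47, 41) = 41
J: max(46, -12, -28) = 46
H: min(41, 46, 14) = 14

14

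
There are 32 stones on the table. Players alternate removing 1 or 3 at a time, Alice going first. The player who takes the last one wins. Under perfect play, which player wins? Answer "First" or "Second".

i:   0  1  2  3  4  5  6  7  8  9 10 11 12 13 14 15 16 17 18 19 20 21 22 23 24 25 26 27 28 29 30 31 32
     L  W  L  W  L  W  L  W  L  W  L  W  L  W  L  W  L  W  L  W  L  W  L  W  L  W  L  W  L  W  L  W  L
Position 32 is L, so the second player wins.

Second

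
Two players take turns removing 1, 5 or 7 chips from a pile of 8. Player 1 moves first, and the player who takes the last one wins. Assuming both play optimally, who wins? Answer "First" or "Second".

i:   0  1  2  3  4  5  6  7  8
     L  W  L  W  L  W  L  W  L
Position 8 is L, so the second player wins.

Second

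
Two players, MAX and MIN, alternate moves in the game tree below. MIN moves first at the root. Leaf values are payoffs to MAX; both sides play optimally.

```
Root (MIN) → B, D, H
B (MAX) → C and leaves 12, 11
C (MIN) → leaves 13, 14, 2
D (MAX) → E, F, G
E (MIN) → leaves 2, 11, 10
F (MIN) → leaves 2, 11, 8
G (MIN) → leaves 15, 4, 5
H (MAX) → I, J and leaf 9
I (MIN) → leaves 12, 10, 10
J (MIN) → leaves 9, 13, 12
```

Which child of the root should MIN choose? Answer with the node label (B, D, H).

C (MIN): min(13, 14, 2) = 2
B (MAX): max(2, 12, 11) = 12
E (MIN): min(2, 11, 10) = 2
F (MIN): min(2, 11, 8) = 2
G (MIN): min(15, 4, 5) = 4
D (MAX): max(2, 2, 4) = 4
I (MIN): min(12, 10, 10) = 10
J (MIN): min(9, 13, 12) = 9
H (MAX): max(10, 9, 9) = 10
Root (MIN): min(12, 4, 10) = 4
MIN picks the child with the lowest value: D (value 4).

D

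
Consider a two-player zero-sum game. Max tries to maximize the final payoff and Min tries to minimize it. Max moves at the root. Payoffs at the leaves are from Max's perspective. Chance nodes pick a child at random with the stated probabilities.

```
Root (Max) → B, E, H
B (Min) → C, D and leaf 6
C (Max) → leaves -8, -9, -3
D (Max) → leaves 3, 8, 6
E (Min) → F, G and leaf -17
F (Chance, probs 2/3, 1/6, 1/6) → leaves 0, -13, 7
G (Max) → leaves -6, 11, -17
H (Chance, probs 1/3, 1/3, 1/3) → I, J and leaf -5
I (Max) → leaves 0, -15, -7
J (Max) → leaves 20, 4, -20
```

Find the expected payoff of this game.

5

C (Max): max(-8, -9, -3) = -3
D (Max): max(3, 8, 6) = 8
B (Min): min(-3, 8, 6) = -3
F (Chance): 2/3·0 + 1/6·-13 + 1/6·7 = -1
G (Max): max(-6, 11, -17) = 11
E (Min): min(-1, 11, -17) = -17
I (Max): max(0, -15, -7) = 0
J (Max): max(20, 4, -20) = 20
H (Chance): 1/3·0 + 1/3·20 + 1/3·-5 = 5
Root (Max): max(-3, -17, 5) = 5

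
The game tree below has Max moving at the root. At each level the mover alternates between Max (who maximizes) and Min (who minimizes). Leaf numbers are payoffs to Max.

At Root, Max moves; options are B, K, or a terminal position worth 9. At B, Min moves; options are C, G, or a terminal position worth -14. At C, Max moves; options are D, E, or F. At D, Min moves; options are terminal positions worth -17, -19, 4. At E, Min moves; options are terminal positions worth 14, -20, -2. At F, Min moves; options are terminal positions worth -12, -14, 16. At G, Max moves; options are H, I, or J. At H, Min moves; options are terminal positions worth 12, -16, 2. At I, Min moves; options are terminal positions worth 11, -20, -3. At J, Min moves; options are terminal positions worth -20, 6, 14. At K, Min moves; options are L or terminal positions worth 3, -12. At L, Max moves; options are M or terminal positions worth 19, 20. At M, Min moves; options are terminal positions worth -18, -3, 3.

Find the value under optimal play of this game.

9

D (Min): min(-17, -19, 4) = -19
E (Min): min(14, -20, -2) = -20
F (Min): min(-12, -14, 16) = -14
C (Max): max(-19, -20, -14) = -14
H (Min): min(12, -16, 2) = -16
I (Min): min(11, -20, -3) = -20
J (Min): min(-20, 6, 14) = -20
G (Max): max(-16, -20, -20) = -16
B (Min): min(-14, -16, -14) = -16
M (Min): min(-18, -3, 3) = -18
L (Max): max(-18, 19, 20) = 20
K (Min): min(20, 3, -12) = -12
Root (Max): max(-16, -12, 9) = 9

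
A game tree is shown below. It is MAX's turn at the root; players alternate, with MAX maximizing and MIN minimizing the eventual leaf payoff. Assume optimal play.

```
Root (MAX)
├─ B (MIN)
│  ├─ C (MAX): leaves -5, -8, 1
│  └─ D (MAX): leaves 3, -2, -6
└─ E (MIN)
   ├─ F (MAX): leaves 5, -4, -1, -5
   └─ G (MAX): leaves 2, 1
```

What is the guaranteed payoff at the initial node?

2

C (MAX): max(-5, -8, 1) = 1
D (MAX): max(3, -2, -6) = 3
B (MIN): min(1, 3) = 1
F (MAX): max(5, -4, -1, -5) = 5
G (MAX): max(2, 1) = 2
E (MIN): min(5, 2) = 2
Root (MAX): max(1, 2) = 2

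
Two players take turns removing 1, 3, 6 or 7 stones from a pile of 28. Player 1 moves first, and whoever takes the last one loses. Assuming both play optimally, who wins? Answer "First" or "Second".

First

W/L table (W = player to move can force a win):
i:   0  1  2  3  4  5  6  7  8  9 10 11 12 13 14 15 16 17 18 19 20 21 22 23 24 25 26 27 28
     W  L  W  L  W  L  W  W  W  W  W  W  W  L  W  L  W  L  W  W  W  W  W  W  W  L  W  L  W
Position 28 is W, so the first player wins.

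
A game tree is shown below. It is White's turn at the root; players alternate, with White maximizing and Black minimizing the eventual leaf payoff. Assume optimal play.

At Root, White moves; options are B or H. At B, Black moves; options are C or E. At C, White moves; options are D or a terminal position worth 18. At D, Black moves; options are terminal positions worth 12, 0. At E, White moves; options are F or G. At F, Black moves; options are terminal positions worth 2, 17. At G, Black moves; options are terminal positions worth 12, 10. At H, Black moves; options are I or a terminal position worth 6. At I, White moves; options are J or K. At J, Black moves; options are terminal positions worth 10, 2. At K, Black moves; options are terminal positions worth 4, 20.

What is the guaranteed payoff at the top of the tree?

10

D (Black): min(12, 0) = 0
C (White): max(0, 18) = 18
F (Black): min(2, 17) = 2
G (Black): min(12, 10) = 10
E (White): max(2, 10) = 10
B (Black): min(18, 10) = 10
J (Black): min(10, 2) = 2
K (Black): min(4, 20) = 4
I (White): max(2, 4) = 4
H (Black): min(4, 6) = 4
Root (White): max(10, 4) = 10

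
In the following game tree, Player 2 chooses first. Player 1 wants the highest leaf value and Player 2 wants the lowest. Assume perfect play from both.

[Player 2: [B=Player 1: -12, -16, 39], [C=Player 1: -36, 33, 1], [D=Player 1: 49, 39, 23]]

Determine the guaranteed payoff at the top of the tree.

B (Player 1): max(-12, -16, 39) = 39
C (Player 1): max(-36, 33, 1) = 33
D (Player 1): max(49, 39, 23) = 49
Root (Player 2): min(39, 33, 49) = 33

33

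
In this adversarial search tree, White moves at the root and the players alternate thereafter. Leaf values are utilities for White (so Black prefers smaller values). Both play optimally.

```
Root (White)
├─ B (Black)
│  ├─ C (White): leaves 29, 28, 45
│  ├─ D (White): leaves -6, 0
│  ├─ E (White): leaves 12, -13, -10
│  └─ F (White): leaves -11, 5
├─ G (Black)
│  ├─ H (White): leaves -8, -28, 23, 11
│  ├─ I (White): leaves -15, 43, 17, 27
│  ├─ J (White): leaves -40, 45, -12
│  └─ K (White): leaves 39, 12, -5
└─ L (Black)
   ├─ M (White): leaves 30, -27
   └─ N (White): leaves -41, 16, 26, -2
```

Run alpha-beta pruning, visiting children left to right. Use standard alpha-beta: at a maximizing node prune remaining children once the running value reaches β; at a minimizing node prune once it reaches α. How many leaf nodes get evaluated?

C [α=-∞,β=+∞]: v=45
D [α=-∞,β=45]: v=0
E [α=-∞,β=0]: v=12 after child 1 ≥ β → β-cutoff, skip 2
F [α=-∞,β=0]: v=5
B [α=-∞,β=+∞]: v=0
H [α=0,β=+∞]: v=23
I [α=0,β=23]: v=43 after child 2 ≥ β → β-cutoff, skip 2
J [α=0,β=23]: v=45 after child 2 ≥ β → β-cutoff, skip 1
K [α=0,β=23]: v=39 after child 1 ≥ β → β-cutoff, skip 2
G [α=0,β=+∞]: v=23
M [α=23,β=+∞]: v=30
N [α=23,β=30]: v=26
L [α=23,β=+∞]: v=26
Root [α=-∞,β=+∞]: v=26
Leaves evaluated: 23 of 30.

23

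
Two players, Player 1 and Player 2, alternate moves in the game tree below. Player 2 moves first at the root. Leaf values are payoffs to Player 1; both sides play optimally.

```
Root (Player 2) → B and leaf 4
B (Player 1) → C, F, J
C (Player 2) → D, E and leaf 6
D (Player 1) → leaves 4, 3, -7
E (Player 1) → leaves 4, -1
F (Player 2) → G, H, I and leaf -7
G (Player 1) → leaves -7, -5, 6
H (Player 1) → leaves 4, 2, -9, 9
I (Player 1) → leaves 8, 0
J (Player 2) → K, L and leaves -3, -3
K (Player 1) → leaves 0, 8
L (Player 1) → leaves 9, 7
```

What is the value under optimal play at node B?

4

D: max(4, 3, -7) = 4
E: max(4, -1) = 4
C: min(4, 4, 6) = 4
G: max(-7, -5, 6) = 6
H: max(4, 2, -9, 9) = 9
I: max(8, 0) = 8
F: min(6, 9, 8, -7) = -7
K: max(0, 8) = 8
L: max(9, 7) = 9
J: min(8, 9, -3, -3) = -3
B: max(4, -7, -3) = 4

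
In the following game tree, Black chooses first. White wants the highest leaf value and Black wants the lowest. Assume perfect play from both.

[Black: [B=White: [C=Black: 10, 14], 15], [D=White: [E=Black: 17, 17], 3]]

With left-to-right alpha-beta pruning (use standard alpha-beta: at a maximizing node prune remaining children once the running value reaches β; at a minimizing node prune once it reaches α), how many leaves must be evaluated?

5

C [α=-∞,β=+∞]: v=10
B [α=-∞,β=+∞]: v=15
E [α=-∞,β=15]: v=17
D [α=-∞,β=15]: v=17 after child 1 ≥ β → β-cutoff, skip 1
Root [α=-∞,β=+∞]: v=15
Leaves evaluated: 5 of 6.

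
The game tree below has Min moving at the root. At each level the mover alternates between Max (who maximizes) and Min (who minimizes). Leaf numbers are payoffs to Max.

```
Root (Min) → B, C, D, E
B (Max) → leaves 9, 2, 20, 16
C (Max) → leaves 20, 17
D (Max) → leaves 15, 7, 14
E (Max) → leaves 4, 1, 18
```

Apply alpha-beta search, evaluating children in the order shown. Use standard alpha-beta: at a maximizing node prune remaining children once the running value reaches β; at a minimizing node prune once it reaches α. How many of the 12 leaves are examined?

11

B [α=-∞,β=+∞]: v=20
C [α=-∞,β=20]: v=20 after child 1 ≥ β → β-cutoff, skip 1
D [α=-∞,β=20]: v=15
E [α=-∞,β=15]: v=18
Root [α=-∞,β=+∞]: v=15
Leaves evaluated: 11 of 12.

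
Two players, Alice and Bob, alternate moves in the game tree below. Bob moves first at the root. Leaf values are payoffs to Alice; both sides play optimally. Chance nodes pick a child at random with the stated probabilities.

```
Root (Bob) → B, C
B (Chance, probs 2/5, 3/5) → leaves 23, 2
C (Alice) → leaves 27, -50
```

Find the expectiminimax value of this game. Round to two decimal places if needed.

B (Chance): 2/5·23 + 3/5·2 = 10.4
C (Alice): max(27, -50) = 27
Root (Bob): min(10.4, 27) = 10.4

10.4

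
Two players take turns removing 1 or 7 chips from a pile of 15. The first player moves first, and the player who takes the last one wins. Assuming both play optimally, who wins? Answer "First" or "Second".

First

Positions where the player to move wins (W) vs loses (L):
i:   0  1  2  3  4  5  6  7  8  9 10 11 12 13 14 15
     L  W  L  W  L  W  L  W  L  W  L  W  L  W  L  W
Position 15 is W, so the first player wins.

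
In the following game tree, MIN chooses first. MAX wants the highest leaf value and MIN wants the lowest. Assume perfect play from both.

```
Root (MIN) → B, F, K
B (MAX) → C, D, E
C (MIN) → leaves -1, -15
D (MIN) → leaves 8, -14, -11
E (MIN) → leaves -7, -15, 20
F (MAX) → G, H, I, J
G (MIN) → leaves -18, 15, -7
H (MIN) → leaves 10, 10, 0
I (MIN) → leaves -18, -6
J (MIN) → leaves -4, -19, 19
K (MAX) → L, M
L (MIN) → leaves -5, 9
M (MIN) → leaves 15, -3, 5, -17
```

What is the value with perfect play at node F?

G: min(-18, 15, -7) = -18
H: min(10, 10, 0) = 0
I: min(-18, -6) = -18
J: min(-4, -19, 19) = -19
F: max(-18, 0, -18, -19) = 0

0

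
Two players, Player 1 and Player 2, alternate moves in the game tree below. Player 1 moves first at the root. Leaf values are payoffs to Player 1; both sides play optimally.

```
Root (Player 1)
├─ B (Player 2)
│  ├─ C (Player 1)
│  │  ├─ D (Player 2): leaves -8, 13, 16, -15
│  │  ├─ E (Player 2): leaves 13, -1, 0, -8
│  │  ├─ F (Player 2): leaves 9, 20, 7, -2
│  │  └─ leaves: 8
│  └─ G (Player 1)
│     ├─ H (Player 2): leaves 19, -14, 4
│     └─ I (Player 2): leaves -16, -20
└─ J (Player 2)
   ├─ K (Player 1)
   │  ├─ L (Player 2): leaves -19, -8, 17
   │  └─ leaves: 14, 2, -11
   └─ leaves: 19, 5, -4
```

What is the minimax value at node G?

-14

H: min(19, -14, 4) = -14
I: min(-16, -20) = -20
G: max(-14, -20) = -14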